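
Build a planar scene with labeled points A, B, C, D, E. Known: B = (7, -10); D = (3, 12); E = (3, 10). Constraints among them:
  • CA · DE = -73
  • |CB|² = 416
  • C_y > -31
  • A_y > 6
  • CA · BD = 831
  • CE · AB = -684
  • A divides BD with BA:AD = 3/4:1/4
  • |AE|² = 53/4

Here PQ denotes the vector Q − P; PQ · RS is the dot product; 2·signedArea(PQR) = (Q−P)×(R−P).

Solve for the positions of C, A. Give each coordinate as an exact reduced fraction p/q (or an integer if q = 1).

A = (4, 13/2)
C = (11, -30)

1. A_x = 4  [A divides BD with BA:AD = 3/4:1/4]
2. A_y = 13/2  [A divides BD with BA:AD = 3/4:1/4]
   → A = (4, 13/2)
3. C_x = 11  [CE · AB = -684 ∩ CA · DE = -73]
4. C_y = -30  [CE · AB = -684 ∩ CA · DE = -73]
   → C = (11, -30)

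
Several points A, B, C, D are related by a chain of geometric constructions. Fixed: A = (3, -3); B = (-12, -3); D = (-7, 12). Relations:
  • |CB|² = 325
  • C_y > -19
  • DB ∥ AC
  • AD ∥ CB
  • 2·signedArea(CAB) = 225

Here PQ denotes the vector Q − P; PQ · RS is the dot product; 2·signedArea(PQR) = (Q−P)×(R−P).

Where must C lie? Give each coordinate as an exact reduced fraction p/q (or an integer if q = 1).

C = (-2, -18)

1. C_x = -2  [AD ∥ CB ∩ DB ∥ AC]
2. C_y = -18  [AD ∥ CB ∩ DB ∥ AC]
   → C = (-2, -18)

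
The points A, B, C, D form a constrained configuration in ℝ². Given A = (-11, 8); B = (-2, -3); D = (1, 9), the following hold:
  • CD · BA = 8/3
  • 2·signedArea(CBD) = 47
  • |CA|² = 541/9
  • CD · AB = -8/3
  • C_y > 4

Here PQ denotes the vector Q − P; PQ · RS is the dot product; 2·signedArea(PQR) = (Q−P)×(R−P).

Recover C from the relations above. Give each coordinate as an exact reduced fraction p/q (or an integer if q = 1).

C = (-4, 14/3)

1. C_x = -4  [CD · BA = 8/3 ∩ 2·signedArea(CBD) = 47]
2. C_y = 14/3  [CD · BA = 8/3 ∩ 2·signedArea(CBD) = 47]
   → C = (-4, 14/3)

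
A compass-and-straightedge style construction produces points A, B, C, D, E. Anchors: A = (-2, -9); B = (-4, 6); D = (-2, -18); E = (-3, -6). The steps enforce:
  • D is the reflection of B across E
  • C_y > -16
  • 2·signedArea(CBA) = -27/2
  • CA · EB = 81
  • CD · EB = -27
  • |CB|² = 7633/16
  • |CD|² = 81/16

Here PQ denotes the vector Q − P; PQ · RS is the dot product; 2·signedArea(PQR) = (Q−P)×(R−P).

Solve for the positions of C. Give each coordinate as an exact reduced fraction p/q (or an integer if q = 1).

C = (-2, -63/4)

1. C_x = -2  [CA · EB = 81 ∩ 2·signedArea(CBA) = -27/2]
2. C_y = -63/4  [CA · EB = 81 ∩ 2·signedArea(CBA) = -27/2]
   → C = (-2, -63/4)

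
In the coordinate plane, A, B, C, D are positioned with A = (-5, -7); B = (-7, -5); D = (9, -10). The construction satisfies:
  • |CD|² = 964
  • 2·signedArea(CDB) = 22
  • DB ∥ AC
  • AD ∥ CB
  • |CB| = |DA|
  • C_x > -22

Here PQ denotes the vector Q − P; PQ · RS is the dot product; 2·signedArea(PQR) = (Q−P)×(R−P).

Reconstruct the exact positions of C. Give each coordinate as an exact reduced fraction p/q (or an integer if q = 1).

C = (-21, -2)

1. C_x = -21  [AD ∥ CB ∩ DB ∥ AC]
2. C_y = -2  [AD ∥ CB ∩ DB ∥ AC]
   → C = (-21, -2)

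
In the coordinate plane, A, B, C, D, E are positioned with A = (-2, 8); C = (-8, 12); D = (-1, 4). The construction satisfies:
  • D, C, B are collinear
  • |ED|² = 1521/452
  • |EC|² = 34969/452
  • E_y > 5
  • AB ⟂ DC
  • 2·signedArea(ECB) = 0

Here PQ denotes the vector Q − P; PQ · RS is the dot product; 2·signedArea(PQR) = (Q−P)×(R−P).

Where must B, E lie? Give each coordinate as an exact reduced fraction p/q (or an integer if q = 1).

1. B_x = -386/113  [D, C, B are collinear ∩ AB ⟂ DC]
2. B_y = 764/113  [D, C, B are collinear ∩ AB ⟂ DC]
   → B = (-386/113, 764/113)
3. E_x = -499/226  [line 592/113·x + 518/113·y + -1480/113 = 0 ∩ |ED|² = 1521/452]
4. E_y = 608/113  [line 592/113·x + 518/113·y + -1480/113 = 0 ∩ |ED|² = 1521/452]
   → E = (-499/226, 608/113)

B = (-386/113, 764/113)
E = (-499/226, 608/113)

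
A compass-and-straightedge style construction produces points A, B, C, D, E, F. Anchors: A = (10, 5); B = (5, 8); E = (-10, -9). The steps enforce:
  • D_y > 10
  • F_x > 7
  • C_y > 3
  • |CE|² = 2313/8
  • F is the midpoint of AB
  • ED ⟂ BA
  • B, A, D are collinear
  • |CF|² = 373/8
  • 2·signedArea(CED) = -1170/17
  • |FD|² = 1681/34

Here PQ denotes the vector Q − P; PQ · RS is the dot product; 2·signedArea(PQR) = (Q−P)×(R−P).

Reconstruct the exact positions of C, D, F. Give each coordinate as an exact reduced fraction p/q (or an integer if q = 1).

C = (5/4, 15/4)
D = (25/17, 172/17)
F = (15/2, 13/2)

1. D_x = 25/17  [B, A, D are collinear ∩ ED ⟂ BA]
2. D_y = 172/17  [B, A, D are collinear ∩ ED ⟂ BA]
   → D = (25/17, 172/17)
3. F_x = 15/2  [F is the midpoint of AB]
4. F_y = 13/2  [F is the midpoint of AB]
   → F = (15/2, 13/2)
5. C_x = 5/4  [line -325/17·x + 195/17·y + -325/17 = 0 ∩ |CE|² = 2313/8]
6. C_y = 15/4  [line -325/17·x + 195/17·y + -325/17 = 0 ∩ |CE|² = 2313/8]
   → C = (5/4, 15/4)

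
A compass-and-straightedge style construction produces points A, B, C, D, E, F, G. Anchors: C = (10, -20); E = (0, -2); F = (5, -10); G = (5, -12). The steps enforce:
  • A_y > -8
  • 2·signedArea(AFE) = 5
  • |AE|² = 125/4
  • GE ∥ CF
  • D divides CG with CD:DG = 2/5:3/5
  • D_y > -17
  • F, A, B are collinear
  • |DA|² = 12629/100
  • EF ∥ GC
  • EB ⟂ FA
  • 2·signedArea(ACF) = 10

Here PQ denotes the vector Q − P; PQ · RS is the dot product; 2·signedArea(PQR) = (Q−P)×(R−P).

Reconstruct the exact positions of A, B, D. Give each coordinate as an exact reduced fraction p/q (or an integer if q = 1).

A = (5/2, -7)
B = (-60/61, -172/61)
D = (8, -84/5)

1. A_x = 5/2  [2·signedArea(ACF) = 10 ∩ 2·signedArea(AFE) = 5]
2. A_y = -7  [2·signedArea(ACF) = 10 ∩ 2·signedArea(AFE) = 5]
   → A = (5/2, -7)
3. B_x = -60/61  [F, A, B are collinear ∩ EB ⟂ FA]
4. B_y = -172/61  [F, A, B are collinear ∩ EB ⟂ FA]
   → B = (-60/61, -172/61)
5. D_x = 8  [D divides CG with CD:DG = 2/5:3/5]
6. D_y = -84/5  [D divides CG with CD:DG = 2/5:3/5]
   → D = (8, -84/5)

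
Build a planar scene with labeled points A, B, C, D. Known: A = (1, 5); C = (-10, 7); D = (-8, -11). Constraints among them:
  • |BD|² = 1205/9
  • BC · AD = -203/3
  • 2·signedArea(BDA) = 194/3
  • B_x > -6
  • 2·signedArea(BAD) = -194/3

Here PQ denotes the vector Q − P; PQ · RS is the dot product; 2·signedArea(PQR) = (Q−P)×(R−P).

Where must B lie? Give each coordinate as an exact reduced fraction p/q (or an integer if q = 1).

1. B_x = -17/3  [2·signedArea(BDA) = 194/3 ∩ BC · AD = -203/3]
2. B_y = 1/3  [2·signedArea(BDA) = 194/3 ∩ BC · AD = -203/3]
   → B = (-17/3, 1/3)

B = (-17/3, 1/3)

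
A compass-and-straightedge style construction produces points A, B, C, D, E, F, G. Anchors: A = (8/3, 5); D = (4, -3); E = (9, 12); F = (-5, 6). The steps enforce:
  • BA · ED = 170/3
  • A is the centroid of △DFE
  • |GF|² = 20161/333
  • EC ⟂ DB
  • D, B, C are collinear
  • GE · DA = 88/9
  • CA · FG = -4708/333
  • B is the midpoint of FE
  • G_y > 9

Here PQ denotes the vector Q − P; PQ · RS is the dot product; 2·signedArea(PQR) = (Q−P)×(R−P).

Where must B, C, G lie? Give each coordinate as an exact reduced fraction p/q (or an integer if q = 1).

1. B_x = 2  [B is the midpoint of FE]
2. B_y = 9  [B is the midpoint of FE]
   → B = (2, 9)
3. C_x = 63/37  [D, B, C are collinear ∩ EC ⟂ DB]
4. C_y = 399/37  [D, B, C are collinear ∩ EC ⟂ DB]
   → C = (63/37, 399/37)
5. G_x = 211/111  [line 4/3·x + -8·y + 668/9 = 0 ∩ |GF|² = 20161/333]
6. G_y = 355/37  [line 4/3·x + -8·y + 668/9 = 0 ∩ |GF|² = 20161/333]
   → G = (211/111, 355/37)

B = (2, 9)
C = (63/37, 399/37)
G = (211/111, 355/37)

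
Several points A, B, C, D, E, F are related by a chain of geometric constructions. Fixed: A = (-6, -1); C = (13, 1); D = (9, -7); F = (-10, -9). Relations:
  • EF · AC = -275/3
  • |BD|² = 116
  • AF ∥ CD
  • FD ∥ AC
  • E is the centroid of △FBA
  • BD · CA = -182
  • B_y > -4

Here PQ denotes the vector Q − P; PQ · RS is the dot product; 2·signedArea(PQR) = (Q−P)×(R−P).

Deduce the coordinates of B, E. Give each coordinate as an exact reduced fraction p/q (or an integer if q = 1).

B = (-1, -3)
E = (-17/3, -13/3)

1. B_x = -1  [line 19·x + 2·y + 25 = 0 ∩ |BD|² = 116]
2. B_y = -3  [line 19·x + 2·y + 25 = 0 ∩ |BD|² = 116]
   → B = (-1, -3)
3. E_x = -17/3  [E is the centroid of △FBA]
4. E_y = -13/3  [E is the centroid of △FBA]
   → E = (-17/3, -13/3)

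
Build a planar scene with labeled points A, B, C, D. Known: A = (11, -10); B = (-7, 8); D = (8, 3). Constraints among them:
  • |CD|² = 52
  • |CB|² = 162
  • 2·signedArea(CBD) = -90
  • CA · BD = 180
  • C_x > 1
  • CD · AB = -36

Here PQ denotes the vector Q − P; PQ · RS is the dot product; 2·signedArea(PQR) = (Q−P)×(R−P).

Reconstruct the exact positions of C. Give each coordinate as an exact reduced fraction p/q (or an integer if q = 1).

C = (2, -1)

1. C_x = 2  [CD · AB = -36 ∩ 2·signedArea(CBD) = -90]
2. C_y = -1  [CD · AB = -36 ∩ 2·signedArea(CBD) = -90]
   → C = (2, -1)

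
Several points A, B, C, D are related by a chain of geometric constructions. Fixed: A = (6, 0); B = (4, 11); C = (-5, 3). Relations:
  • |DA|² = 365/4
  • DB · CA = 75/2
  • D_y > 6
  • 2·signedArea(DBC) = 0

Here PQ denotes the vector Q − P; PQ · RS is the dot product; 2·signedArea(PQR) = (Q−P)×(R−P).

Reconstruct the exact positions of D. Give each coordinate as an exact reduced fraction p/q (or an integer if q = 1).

1. D_x = -1/2  [2·signedArea(DBC) = 0 ∩ DB · CA = 75/2]
2. D_y = 7  [2·signedArea(DBC) = 0 ∩ DB · CA = 75/2]
   → D = (-1/2, 7)

D = (-1/2, 7)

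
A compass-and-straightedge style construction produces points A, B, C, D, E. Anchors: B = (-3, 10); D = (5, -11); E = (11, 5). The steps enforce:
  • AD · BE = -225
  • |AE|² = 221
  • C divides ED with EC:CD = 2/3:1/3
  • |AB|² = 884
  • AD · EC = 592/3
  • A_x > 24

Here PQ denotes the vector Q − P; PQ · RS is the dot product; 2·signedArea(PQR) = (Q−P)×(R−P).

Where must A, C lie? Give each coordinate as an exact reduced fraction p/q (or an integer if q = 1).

A = (25, 0)
C = (7, -17/3)

1. A_x = 25  [line -14·x + 5·y + 350 = 0 ∩ |AE|² = 221]
2. A_y = 0  [line -14·x + 5·y + 350 = 0 ∩ |AE|² = 221]
   → A = (25, 0)
3. C_x = 7  [AD · EC = 592/3 ∩ C divides ED with EC:CD = 2/3:1/3]
4. C_y = -17/3  [AD · EC = 592/3 ∩ C divides ED with EC:CD = 2/3:1/3]
   → C = (7, -17/3)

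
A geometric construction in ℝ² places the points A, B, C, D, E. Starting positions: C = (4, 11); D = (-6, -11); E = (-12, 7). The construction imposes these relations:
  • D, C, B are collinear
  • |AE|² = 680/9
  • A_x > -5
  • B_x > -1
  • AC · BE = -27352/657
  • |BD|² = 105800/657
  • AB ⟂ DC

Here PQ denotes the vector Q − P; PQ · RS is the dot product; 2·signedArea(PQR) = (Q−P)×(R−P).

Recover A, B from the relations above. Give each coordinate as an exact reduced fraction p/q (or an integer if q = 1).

A = (-14/3, 7/3)
B = (-164/219, 121/219)

1. B_x = -164/219  [line -22·x + 10·y + -22 = 0 ∩ |BD|² = 105800/657]
2. B_y = 121/219  [line -22·x + 10·y + -22 = 0 ∩ |BD|² = 105800/657]
   → B = (-164/219, 121/219)
3. A_x = -14/3  [AC · BE = -27352/657 ∩ AB ⟂ DC]
4. A_y = 7/3  [AC · BE = -27352/657 ∩ AB ⟂ DC]
   → A = (-14/3, 7/3)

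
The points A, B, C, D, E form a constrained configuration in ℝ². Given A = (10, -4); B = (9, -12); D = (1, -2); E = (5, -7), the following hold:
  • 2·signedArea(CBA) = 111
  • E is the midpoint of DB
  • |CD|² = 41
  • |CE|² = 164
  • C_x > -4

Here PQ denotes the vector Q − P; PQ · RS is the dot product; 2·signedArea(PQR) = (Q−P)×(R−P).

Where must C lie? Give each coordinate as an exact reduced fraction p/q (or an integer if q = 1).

C = (-3, 3)

1. C_x = -3  [line -8·x + 1·y + -27 = 0 ∩ |CE|² = 164]
2. C_y = 3  [line -8·x + 1·y + -27 = 0 ∩ |CE|² = 164]
   → C = (-3, 3)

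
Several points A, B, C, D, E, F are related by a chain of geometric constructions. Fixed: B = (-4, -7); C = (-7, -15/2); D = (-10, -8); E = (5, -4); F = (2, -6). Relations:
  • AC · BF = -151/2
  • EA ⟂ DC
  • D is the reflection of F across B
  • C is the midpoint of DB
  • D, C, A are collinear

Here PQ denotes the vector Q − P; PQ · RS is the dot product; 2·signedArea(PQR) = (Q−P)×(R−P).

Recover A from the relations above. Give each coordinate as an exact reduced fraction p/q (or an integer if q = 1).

A = (194/37, -202/37)

1. A_x = 194/37  [D, C, A are collinear ∩ EA ⟂ DC]
2. A_y = -202/37  [D, C, A are collinear ∩ EA ⟂ DC]
   → A = (194/37, -202/37)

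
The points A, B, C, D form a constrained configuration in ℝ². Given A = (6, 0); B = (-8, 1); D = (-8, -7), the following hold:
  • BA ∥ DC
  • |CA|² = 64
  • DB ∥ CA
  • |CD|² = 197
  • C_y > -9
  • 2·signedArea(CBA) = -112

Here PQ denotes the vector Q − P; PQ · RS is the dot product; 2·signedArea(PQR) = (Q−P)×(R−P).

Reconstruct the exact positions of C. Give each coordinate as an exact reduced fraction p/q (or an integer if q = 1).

C = (6, -8)

1. C_x = 6  [DB ∥ CA ∩ BA ∥ DC]
2. C_y = -8  [DB ∥ CA ∩ BA ∥ DC]
   → C = (6, -8)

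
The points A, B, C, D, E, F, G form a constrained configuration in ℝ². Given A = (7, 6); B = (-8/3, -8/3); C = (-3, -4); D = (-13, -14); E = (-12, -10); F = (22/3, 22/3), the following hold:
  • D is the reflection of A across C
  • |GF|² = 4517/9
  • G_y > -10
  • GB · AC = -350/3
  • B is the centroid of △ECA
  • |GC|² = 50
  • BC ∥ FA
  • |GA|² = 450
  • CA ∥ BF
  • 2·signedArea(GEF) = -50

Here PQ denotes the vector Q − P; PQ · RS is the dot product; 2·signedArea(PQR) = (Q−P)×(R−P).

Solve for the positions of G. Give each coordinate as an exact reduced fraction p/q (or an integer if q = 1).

G = (-8, -9)

1. G_x = -8  [2·signedArea(GEF) = -50 ∩ GB · AC = -350/3]
2. G_y = -9  [2·signedArea(GEF) = -50 ∩ GB · AC = -350/3]
   → G = (-8, -9)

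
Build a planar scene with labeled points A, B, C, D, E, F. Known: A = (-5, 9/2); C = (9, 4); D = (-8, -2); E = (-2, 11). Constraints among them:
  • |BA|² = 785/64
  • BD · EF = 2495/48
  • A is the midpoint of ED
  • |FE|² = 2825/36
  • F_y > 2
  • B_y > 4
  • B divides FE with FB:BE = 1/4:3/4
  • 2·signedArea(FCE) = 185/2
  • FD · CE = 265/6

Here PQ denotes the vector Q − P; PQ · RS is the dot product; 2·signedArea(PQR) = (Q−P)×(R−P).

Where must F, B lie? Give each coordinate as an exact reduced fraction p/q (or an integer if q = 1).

B = (-3/2, 35/8)
F = (-4/3, 13/6)

1. F_x = -4/3  [FD · CE = 265/6 ∩ 2·signedArea(FCE) = 185/2]
2. F_y = 13/6  [FD · CE = 265/6 ∩ 2·signedArea(FCE) = 185/2]
   → F = (-4/3, 13/6)
3. B_x = -3/2  [B divides FE with FB:BE = 1/4:3/4]
4. B_y = 35/8  [B divides FE with FB:BE = 1/4:3/4]
   → B = (-3/2, 35/8)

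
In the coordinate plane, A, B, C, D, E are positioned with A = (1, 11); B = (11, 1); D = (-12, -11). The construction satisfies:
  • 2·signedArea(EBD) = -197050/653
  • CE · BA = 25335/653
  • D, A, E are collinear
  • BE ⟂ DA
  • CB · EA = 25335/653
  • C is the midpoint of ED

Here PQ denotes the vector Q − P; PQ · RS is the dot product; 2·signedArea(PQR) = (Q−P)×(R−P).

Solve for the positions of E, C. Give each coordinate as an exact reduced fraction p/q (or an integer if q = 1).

C = (-8353/1306, -990/653)
E = (-517/653, 5203/653)

1. E_x = -517/653  [D, A, E are collinear ∩ BE ⟂ DA]
2. E_y = 5203/653  [D, A, E are collinear ∩ BE ⟂ DA]
   → E = (-517/653, 5203/653)
3. C_x = -8353/1306  [C is the midpoint of ED]
4. C_y = -990/653  [C is the midpoint of ED]
   → C = (-8353/1306, -990/653)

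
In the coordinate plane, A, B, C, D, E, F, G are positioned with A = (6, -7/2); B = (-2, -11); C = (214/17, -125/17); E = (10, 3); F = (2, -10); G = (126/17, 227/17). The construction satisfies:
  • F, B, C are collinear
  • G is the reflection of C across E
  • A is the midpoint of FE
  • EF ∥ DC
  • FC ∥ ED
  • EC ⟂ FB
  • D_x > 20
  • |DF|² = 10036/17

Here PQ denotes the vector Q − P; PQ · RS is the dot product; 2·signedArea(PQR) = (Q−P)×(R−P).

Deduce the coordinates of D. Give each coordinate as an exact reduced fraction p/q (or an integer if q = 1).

D = (350/17, 96/17)

1. D_x = 350/17  [EF ∥ DC ∩ FC ∥ ED]
2. D_y = 96/17  [EF ∥ DC ∩ FC ∥ ED]
   → D = (350/17, 96/17)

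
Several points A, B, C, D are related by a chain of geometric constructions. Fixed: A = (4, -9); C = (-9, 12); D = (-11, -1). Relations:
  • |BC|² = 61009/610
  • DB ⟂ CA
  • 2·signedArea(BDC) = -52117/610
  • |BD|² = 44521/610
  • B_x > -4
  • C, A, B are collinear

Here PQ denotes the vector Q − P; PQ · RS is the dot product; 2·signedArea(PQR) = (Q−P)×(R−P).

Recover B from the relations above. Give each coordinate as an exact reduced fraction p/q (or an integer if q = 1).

1. B_x = -2279/610  [C, A, B are collinear ∩ DB ⟂ CA]
2. B_y = 2133/610  [C, A, B are collinear ∩ DB ⟂ CA]
   → B = (-2279/610, 2133/610)

B = (-2279/610, 2133/610)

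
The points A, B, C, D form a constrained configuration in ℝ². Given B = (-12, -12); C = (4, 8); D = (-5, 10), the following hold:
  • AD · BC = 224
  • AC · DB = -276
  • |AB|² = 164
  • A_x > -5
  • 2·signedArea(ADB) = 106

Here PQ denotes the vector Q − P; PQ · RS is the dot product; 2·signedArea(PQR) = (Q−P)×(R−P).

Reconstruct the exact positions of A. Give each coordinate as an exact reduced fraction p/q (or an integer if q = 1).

A = (-4, -2)

1. A_x = -4  [AD · BC = 224 ∩ 2·signedArea(ADB) = 106]
2. A_y = -2  [AD · BC = 224 ∩ 2·signedArea(ADB) = 106]
   → A = (-4, -2)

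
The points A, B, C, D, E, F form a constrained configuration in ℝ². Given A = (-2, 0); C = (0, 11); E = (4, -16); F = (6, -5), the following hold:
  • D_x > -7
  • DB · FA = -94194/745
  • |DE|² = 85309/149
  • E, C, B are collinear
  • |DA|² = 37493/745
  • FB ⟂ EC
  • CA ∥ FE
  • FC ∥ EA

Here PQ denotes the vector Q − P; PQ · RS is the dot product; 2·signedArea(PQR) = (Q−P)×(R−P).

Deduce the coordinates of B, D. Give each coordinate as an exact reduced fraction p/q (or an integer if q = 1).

1. B_x = 1824/745  [E, C, B are collinear ∩ FB ⟂ EC]
2. B_y = -4117/745  [E, C, B are collinear ∩ FB ⟂ EC]
   → B = (1824/745, -4117/745)
3. D_x = -4804/745  [line 8·x + -5·y + 59017/745 = 0 ∩ |DA|² = 37493/745]
4. D_y = 4117/745  [line 8·x + -5·y + 59017/745 = 0 ∩ |DA|² = 37493/745]
   → D = (-4804/745, 4117/745)

B = (1824/745, -4117/745)
D = (-4804/745, 4117/745)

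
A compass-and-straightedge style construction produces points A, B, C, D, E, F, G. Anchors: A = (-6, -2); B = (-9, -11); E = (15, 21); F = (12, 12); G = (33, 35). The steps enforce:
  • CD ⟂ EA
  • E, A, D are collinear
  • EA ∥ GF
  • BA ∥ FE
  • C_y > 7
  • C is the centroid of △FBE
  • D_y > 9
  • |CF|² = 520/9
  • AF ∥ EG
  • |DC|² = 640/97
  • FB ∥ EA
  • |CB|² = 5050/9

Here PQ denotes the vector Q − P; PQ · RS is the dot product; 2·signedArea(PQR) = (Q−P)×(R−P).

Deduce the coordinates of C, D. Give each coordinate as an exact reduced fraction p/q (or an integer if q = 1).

C = (6, 22/3)
D = (398/97, 2638/291)

1. C_x = 6  [C is the centroid of △FBE]
2. C_y = 22/3  [C is the centroid of △FBE]
   → C = (6, 22/3)
3. D_x = 398/97  [E, A, D are collinear ∩ CD ⟂ EA]
4. D_y = 2638/291  [E, A, D are collinear ∩ CD ⟂ EA]
   → D = (398/97, 2638/291)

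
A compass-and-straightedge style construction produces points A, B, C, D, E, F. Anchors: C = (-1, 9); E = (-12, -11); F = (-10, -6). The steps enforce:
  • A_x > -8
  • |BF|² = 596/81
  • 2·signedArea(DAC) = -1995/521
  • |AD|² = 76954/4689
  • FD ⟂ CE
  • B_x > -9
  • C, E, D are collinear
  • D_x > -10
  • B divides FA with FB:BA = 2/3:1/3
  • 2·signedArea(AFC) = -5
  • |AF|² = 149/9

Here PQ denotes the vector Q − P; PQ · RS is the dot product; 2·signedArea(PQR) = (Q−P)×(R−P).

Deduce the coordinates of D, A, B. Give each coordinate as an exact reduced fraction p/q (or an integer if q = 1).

A = (-23/3, -8/3)
B = (-76/9, -34/9)
D = (-4910/521, -3291/521)

1. D_x = -4910/521  [C, E, D are collinear ∩ FD ⟂ CE]
2. D_y = -3291/521  [C, E, D are collinear ∩ FD ⟂ CE]
   → D = (-4910/521, -3291/521)
3. A_x = -23/3  [2·signedArea(AFC) = -5 ∩ 2·signedArea(DAC) = -1995/521]
4. A_y = -8/3  [2·signedArea(AFC) = -5 ∩ 2·signedArea(DAC) = -1995/521]
   → A = (-23/3, -8/3)
5. B_x = -76/9  [B divides FA with FB:BA = 2/3:1/3]
6. B_y = -34/9  [B divides FA with FB:BA = 2/3:1/3]
   → B = (-76/9, -34/9)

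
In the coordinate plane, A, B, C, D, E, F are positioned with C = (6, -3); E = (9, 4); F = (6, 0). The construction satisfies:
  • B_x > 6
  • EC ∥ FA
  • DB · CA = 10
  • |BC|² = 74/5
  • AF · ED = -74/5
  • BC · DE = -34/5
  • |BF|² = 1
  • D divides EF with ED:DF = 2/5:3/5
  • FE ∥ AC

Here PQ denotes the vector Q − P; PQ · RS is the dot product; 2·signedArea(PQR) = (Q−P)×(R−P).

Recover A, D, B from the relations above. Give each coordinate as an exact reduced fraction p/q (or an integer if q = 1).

A = (3, -7)
B = (33/5, 4/5)
D = (39/5, 12/5)

1. A_x = 3  [FE ∥ AC ∩ EC ∥ FA]
2. A_y = -7  [FE ∥ AC ∩ EC ∥ FA]
   → A = (3, -7)
3. D_x = 39/5  [D divides EF with ED:DF = 2/5:3/5]
4. D_y = 12/5  [D divides EF with ED:DF = 2/5:3/5]
   → D = (39/5, 12/5)
5. B_x = 33/5  [line -6/5·x + -8/5·y + 46/5 = 0 ∩ |BF|² = 1]
6. B_y = 4/5  [line -6/5·x + -8/5·y + 46/5 = 0 ∩ |BF|² = 1]
   → B = (33/5, 4/5)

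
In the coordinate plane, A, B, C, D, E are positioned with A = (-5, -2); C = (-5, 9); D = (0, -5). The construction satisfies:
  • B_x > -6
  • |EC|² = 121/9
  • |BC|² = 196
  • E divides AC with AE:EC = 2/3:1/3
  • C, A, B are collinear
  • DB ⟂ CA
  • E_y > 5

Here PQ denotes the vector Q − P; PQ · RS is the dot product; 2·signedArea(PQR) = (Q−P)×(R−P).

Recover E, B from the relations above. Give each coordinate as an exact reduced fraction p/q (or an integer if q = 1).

B = (-5, -5)
E = (-5, 16/3)

1. E_x = -5  [E divides AC with AE:EC = 2/3:1/3]
2. E_y = 16/3  [E divides AC with AE:EC = 2/3:1/3]
   → E = (-5, 16/3)
3. B_x = -5  [C, A, B are collinear ∩ DB ⟂ CA]
4. B_y = -5  [C, A, B are collinear ∩ DB ⟂ CA]
   → B = (-5, -5)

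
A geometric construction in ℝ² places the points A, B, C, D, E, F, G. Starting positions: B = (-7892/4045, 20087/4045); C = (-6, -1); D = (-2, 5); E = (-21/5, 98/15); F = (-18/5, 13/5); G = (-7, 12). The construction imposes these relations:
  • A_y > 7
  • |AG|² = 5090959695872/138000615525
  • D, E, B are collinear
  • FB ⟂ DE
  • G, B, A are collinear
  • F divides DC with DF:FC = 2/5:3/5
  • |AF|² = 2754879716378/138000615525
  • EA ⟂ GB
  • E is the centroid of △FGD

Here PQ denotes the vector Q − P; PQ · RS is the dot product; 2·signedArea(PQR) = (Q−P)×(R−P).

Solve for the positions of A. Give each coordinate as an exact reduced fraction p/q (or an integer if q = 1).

1. A_x = -31816289357/9200041035  [G, B, A are collinear ∩ EA ⟂ GB]
2. A_y = 65004982852/9200041035  [G, B, A are collinear ∩ EA ⟂ GB]
   → A = (-31816289357/9200041035, 65004982852/9200041035)

A = (-31816289357/9200041035, 65004982852/9200041035)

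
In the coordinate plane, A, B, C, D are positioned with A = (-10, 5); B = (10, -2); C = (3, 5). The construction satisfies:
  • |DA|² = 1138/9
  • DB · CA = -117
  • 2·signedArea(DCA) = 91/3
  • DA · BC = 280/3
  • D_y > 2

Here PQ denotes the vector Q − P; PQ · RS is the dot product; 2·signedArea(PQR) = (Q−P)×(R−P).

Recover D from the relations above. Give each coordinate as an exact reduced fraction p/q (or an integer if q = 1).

D = (1, 8/3)

1. D_x = 1  [DA · BC = 280/3 ∩ DB · CA = -117]
2. D_y = 8/3  [DA · BC = 280/3 ∩ DB · CA = -117]
   → D = (1, 8/3)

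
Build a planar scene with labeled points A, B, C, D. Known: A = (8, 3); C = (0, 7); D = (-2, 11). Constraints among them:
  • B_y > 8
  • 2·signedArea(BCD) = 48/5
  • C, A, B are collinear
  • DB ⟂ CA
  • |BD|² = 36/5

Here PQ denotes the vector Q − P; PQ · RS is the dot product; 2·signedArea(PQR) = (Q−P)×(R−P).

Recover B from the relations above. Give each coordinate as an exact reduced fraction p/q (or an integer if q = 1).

B = (-16/5, 43/5)

1. B_x = -16/5  [C, A, B are collinear ∩ DB ⟂ CA]
2. B_y = 43/5  [C, A, B are collinear ∩ DB ⟂ CA]
   → B = (-16/5, 43/5)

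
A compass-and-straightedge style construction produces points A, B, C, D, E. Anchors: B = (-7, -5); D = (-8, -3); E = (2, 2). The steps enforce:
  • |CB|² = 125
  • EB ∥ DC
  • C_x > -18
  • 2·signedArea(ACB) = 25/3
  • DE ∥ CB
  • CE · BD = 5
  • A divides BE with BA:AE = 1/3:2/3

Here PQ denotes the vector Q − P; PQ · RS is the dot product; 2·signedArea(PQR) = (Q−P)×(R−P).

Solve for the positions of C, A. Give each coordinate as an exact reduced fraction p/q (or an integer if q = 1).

1. C_x = -17  [DE ∥ CB ∩ EB ∥ DC]
2. C_y = -10  [DE ∥ CB ∩ EB ∥ DC]
   → C = (-17, -10)
3. A_x = -4  [A divides BE with BA:AE = 1/3:2/3]
4. A_y = -8/3  [A divides BE with BA:AE = 1/3:2/3]
   → A = (-4, -8/3)

A = (-4, -8/3)
C = (-17, -10)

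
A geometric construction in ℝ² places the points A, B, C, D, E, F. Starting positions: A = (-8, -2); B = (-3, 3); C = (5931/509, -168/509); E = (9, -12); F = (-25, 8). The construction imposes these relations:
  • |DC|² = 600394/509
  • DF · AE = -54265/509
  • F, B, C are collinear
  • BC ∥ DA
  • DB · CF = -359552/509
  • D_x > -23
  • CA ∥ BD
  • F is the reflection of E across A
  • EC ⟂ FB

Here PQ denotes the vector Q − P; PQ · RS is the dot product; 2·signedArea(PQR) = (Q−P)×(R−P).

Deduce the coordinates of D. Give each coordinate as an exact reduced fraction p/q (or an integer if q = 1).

1. D_x = -11530/509  [BC ∥ DA ∩ CA ∥ BD]
2. D_y = 677/509  [BC ∥ DA ∩ CA ∥ BD]
   → D = (-11530/509, 677/509)

D = (-11530/509, 677/509)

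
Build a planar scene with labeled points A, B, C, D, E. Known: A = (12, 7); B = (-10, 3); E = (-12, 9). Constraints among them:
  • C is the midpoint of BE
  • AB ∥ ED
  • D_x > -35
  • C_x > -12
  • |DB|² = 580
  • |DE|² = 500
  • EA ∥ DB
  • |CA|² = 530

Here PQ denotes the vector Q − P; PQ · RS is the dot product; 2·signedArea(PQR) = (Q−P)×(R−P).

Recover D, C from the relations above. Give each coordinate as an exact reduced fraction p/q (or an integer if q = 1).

1. D_x = -34  [EA ∥ DB ∩ AB ∥ ED]
2. D_y = 5  [EA ∥ DB ∩ AB ∥ ED]
   → D = (-34, 5)
3. C_x = -11  [C is the midpoint of BE]
4. C_y = 6  [C is the midpoint of BE]
   → C = (-11, 6)

C = (-11, 6)
D = (-34, 5)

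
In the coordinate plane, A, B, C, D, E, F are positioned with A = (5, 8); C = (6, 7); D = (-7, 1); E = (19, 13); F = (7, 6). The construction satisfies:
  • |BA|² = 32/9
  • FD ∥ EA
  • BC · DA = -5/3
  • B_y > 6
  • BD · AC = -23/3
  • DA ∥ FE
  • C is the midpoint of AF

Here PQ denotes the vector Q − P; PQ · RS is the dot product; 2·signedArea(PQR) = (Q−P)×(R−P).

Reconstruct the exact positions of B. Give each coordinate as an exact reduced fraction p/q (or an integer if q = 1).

1. B_x = 19/3  [BD · AC = -23/3 ∩ BC · DA = -5/3]
2. B_y = 20/3  [BD · AC = -23/3 ∩ BC · DA = -5/3]
   → B = (19/3, 20/3)

B = (19/3, 20/3)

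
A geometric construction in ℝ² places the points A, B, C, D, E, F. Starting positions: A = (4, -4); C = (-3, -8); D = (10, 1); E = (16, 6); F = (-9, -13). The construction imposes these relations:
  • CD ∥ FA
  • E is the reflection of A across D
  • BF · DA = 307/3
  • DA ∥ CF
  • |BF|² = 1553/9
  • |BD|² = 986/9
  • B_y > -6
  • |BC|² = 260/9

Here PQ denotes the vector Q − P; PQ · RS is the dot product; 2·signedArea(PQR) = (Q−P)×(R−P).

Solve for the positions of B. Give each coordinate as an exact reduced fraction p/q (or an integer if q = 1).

B = (5/3, -16/3)

1. B_x = 5/3  [line 6·x + 5·y + 50/3 = 0 ∩ |BD|² = 986/9]
2. B_y = -16/3  [line 6·x + 5·y + 50/3 = 0 ∩ |BD|² = 986/9]
   → B = (5/3, -16/3)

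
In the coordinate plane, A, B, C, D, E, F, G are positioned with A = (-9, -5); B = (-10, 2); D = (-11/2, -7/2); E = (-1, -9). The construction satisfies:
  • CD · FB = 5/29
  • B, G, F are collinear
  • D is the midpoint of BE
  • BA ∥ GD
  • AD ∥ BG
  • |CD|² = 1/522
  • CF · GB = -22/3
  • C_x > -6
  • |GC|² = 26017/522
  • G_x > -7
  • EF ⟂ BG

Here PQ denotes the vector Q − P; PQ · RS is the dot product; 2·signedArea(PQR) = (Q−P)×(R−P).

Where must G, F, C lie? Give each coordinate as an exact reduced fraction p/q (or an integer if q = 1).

1. G_x = -13/2  [BA ∥ GD ∩ AD ∥ BG]
2. G_y = 7/2  [BA ∥ GD ∩ AD ∥ BG]
   → G = (-13/2, 7/2)
3. F_x = -185/29  [B, G, F are collinear ∩ EF ⟂ BG]
4. F_y = 103/29  [B, G, F are collinear ∩ EF ⟂ BG]
   → F = (-185/29, 103/29)
5. C_x = -475/87  [line 7/2·x + 3/2·y + 73/3 = 0 ∩ |CD|² = 1/522]
6. C_y = -101/29  [line 7/2·x + 3/2·y + 73/3 = 0 ∩ |CD|² = 1/522]
   → C = (-475/87, -101/29)

C = (-475/87, -101/29)
F = (-185/29, 103/29)
G = (-13/2, 7/2)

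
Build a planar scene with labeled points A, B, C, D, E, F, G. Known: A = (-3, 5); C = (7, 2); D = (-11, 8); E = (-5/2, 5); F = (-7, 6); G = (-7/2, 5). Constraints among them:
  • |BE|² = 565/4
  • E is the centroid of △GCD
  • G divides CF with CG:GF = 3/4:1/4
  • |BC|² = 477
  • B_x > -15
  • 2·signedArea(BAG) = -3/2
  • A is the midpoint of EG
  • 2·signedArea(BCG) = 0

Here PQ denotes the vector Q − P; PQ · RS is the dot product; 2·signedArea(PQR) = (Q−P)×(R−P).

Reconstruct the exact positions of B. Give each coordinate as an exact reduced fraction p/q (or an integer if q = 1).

B = (-14, 8)

1. B_x = -14  [2·signedArea(BCG) = 0 ∩ 2·signedArea(BAG) = -3/2]
2. B_y = 8  [2·signedArea(BCG) = 0 ∩ 2·signedArea(BAG) = -3/2]
   → B = (-14, 8)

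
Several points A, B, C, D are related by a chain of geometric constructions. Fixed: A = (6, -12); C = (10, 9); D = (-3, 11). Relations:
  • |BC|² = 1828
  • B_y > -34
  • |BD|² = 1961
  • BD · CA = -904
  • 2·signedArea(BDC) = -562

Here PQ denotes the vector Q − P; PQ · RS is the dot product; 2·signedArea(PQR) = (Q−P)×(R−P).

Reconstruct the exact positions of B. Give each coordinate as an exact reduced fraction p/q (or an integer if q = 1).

B = (2, -33)

1. B_x = 2  [2·signedArea(BDC) = -562 ∩ BD · CA = -904]
2. B_y = -33  [2·signedArea(BDC) = -562 ∩ BD · CA = -904]
   → B = (2, -33)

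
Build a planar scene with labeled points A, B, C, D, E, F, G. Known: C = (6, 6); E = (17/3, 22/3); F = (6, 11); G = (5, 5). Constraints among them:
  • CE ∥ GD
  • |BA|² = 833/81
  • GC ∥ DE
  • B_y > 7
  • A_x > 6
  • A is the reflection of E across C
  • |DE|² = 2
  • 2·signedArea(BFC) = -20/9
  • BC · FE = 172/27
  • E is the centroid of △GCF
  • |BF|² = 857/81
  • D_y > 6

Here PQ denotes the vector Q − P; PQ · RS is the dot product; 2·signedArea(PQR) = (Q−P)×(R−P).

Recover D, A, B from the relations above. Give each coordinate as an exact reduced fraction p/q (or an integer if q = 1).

1. D_x = 14/3  [GC ∥ DE ∩ CE ∥ GD]
2. D_y = 19/3  [GC ∥ DE ∩ CE ∥ GD]
   → D = (14/3, 19/3)
3. A_x = 19/3  [A is the reflection of E across C]
4. A_y = 14/3  [A is the reflection of E across C]
   → A = (19/3, 14/3)
5. B_x = 50/9  [BC · FE = 172/27 ∩ 2·signedArea(BFC) = -20/9]
6. B_y = 70/9  [BC · FE = 172/27 ∩ 2·signedArea(BFC) = -20/9]
   → B = (50/9, 70/9)

A = (19/3, 14/3)
B = (50/9, 70/9)
D = (14/3, 19/3)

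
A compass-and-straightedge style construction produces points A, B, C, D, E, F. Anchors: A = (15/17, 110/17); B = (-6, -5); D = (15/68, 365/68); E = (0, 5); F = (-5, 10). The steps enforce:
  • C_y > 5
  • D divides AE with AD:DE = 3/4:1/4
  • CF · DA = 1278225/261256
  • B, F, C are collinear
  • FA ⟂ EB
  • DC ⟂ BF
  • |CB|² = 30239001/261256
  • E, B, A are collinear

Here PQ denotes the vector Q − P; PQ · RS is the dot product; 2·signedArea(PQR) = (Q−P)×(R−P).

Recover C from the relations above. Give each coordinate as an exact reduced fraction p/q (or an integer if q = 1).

C = (-40605/7684, 44065/7684)

1. C_x = -40605/7684  [B, F, C are collinear ∩ DC ⟂ BF]
2. C_y = 44065/7684  [B, F, C are collinear ∩ DC ⟂ BF]
   → C = (-40605/7684, 44065/7684)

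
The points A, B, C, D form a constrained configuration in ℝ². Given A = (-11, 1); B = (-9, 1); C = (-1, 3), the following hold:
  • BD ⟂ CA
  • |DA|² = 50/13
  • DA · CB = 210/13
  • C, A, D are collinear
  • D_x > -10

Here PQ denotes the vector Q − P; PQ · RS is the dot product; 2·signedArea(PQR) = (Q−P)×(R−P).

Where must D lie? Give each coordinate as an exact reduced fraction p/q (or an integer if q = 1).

1. D_x = -118/13  [C, A, D are collinear ∩ BD ⟂ CA]
2. D_y = 18/13  [C, A, D are collinear ∩ BD ⟂ CA]
   → D = (-118/13, 18/13)

D = (-118/13, 18/13)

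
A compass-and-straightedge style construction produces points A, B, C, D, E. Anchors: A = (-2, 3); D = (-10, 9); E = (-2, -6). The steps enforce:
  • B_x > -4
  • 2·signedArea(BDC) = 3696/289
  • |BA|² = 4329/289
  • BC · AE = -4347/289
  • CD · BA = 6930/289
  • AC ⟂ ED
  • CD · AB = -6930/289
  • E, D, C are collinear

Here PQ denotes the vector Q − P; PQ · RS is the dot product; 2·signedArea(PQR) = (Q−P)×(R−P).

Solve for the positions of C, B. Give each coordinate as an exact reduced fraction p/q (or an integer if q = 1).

1. C_x = -1658/289  [E, D, C are collinear ∩ AC ⟂ ED]
2. C_y = 291/289  [E, D, C are collinear ∩ AC ⟂ ED]
   → C = (-1658/289, 291/289)
3. B_x = -938/289  [2·signedArea(BDC) = 3696/289 ∩ BC · AE = -4347/289]
4. B_y = -192/289  [2·signedArea(BDC) = 3696/289 ∩ BC · AE = -4347/289]
   → B = (-938/289, -192/289)

B = (-938/289, -192/289)
C = (-1658/289, 291/289)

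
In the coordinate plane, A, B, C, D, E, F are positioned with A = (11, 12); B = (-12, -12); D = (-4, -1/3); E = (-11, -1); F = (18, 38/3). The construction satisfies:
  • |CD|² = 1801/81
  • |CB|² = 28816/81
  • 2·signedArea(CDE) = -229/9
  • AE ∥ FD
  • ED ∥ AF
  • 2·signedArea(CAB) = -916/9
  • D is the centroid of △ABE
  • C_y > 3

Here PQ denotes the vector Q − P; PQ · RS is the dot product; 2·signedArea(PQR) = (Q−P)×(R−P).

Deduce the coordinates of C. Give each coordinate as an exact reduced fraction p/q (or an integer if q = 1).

1. C_x = -4/3  [2·signedArea(CAB) = -916/9 ∩ 2·signedArea(CDE) = -229/9]
2. C_y = 32/9  [2·signedArea(CAB) = -916/9 ∩ 2·signedArea(CDE) = -229/9]
   → C = (-4/3, 32/9)

C = (-4/3, 32/9)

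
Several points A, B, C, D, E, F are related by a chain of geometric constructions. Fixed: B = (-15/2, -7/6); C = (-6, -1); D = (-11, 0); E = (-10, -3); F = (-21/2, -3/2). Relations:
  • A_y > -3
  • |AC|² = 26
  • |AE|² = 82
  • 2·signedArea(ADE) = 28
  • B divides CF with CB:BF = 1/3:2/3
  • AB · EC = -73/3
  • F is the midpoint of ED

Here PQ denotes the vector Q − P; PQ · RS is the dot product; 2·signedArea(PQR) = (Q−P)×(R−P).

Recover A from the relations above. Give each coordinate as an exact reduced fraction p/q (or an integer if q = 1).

1. A_x = -1  [2·signedArea(ADE) = 28 ∩ AB · EC = -73/3]
2. A_y = -2  [2·signedArea(ADE) = 28 ∩ AB · EC = -73/3]
   → A = (-1, -2)

A = (-1, -2)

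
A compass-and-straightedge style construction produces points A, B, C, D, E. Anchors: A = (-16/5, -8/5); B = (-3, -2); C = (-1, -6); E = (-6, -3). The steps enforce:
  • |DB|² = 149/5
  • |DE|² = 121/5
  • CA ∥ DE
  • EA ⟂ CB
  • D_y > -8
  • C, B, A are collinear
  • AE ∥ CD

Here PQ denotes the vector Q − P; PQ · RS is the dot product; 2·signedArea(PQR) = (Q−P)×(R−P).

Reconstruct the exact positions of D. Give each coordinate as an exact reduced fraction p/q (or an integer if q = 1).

1. D_x = -19/5  [CA ∥ DE ∩ AE ∥ CD]
2. D_y = -37/5  [CA ∥ DE ∩ AE ∥ CD]
   → D = (-19/5, -37/5)

D = (-19/5, -37/5)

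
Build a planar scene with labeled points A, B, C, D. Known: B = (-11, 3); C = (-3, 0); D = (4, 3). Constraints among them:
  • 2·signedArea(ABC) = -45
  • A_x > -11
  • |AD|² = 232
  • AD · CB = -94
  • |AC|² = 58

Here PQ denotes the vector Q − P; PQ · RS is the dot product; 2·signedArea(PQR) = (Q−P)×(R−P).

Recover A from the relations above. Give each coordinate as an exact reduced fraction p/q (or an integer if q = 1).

A = (-10, -3)

1. A_x = -10  [AD · CB = -94 ∩ 2·signedArea(ABC) = -45]
2. A_y = -3  [AD · CB = -94 ∩ 2·signedArea(ABC) = -45]
   → A = (-10, -3)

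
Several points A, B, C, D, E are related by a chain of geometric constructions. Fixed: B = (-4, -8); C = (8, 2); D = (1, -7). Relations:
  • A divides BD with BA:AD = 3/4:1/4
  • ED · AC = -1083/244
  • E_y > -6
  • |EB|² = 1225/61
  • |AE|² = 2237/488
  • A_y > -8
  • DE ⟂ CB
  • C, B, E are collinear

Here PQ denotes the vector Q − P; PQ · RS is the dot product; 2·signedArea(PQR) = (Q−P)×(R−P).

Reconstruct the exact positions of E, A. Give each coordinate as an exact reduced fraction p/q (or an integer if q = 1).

1. E_x = -34/61  [C, B, E are collinear ∩ DE ⟂ CB]
2. E_y = -313/61  [C, B, E are collinear ∩ DE ⟂ CB]
   → E = (-34/61, -313/61)
3. A_x = -1/4  [A divides BD with BA:AD = 3/4:1/4]
4. A_y = -29/4  [A divides BD with BA:AD = 3/4:1/4]
   → A = (-1/4, -29/4)

A = (-1/4, -29/4)
E = (-34/61, -313/61)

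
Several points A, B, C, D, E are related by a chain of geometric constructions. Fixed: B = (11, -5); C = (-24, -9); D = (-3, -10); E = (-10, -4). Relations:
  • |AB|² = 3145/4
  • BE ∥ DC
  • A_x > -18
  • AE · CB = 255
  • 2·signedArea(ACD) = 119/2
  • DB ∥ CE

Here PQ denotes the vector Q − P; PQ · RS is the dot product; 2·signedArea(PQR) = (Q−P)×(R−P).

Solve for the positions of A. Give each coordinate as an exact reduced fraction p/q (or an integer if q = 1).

A = (-17, -13/2)

1. A_x = -17  [2·signedArea(ACD) = 119/2 ∩ AE · CB = 255]
2. A_y = -13/2  [2·signedArea(ACD) = 119/2 ∩ AE · CB = 255]
   → A = (-17, -13/2)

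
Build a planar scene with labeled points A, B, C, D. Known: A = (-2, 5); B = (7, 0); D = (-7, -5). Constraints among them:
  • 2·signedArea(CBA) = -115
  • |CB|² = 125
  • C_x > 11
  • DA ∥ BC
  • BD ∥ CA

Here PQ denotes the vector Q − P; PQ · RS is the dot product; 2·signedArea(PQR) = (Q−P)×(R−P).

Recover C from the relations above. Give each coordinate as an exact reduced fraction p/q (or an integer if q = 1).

1. C_x = 12  [BD ∥ CA ∩ DA ∥ BC]
2. C_y = 10  [BD ∥ CA ∩ DA ∥ BC]
   → C = (12, 10)

C = (12, 10)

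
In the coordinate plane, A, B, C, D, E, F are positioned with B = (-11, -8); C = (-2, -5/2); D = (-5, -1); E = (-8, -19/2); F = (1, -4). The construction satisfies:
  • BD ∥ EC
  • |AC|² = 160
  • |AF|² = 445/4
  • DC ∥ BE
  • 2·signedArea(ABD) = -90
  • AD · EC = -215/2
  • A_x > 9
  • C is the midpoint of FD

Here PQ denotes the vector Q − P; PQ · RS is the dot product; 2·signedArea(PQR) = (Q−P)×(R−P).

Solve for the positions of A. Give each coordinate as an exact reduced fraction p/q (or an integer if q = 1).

1. A_x = 10  [AD · EC = -215/2 ∩ 2·signedArea(ABD) = -90]
2. A_y = 3/2  [AD · EC = -215/2 ∩ 2·signedArea(ABD) = -90]
   → A = (10, 3/2)

A = (10, 3/2)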